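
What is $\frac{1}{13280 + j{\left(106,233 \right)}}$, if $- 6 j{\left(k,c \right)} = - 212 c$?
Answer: $\frac{3}{64538} \approx 4.6484 \cdot 10^{-5}$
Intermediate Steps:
$j{\left(k,c \right)} = \frac{106 c}{3}$ ($j{\left(k,c \right)} = - \frac{\left(-212\right) c}{6} = \frac{106 c}{3}$)
$\frac{1}{13280 + j{\left(106,233 \right)}} = \frac{1}{13280 + \frac{106}{3} \cdot 233} = \frac{1}{13280 + \frac{24698}{3}} = \frac{1}{\frac{64538}{3}} = \frac{3}{64538}$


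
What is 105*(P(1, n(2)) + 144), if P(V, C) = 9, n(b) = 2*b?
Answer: 16065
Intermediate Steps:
105*(P(1, n(2)) + 144) = 105*(9 + 144) = 105*153 = 16065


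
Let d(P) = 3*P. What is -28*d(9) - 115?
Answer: -871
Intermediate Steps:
-28*d(9) - 115 = -84*9 - 115 = -28*27 - 115 = -756 - 115 = -871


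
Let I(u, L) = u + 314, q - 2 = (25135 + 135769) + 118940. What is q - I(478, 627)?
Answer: 279054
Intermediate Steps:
q = 279846 (q = 2 + ((25135 + 135769) + 118940) = 2 + (160904 + 118940) = 2 + 279844 = 279846)
I(u, L) = 314 + u
q - I(478, 627) = 279846 - (314 + 478) = 279846 - 1*792 = 279846 - 792 = 279054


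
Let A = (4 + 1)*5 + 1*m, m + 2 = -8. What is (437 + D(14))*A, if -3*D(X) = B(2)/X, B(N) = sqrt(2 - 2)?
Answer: 6555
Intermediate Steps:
m = -10 (m = -2 - 8 = -10)
B(N) = 0 (B(N) = sqrt(0) = 0)
A = 15 (A = (4 + 1)*5 + 1*(-10) = 5*5 - 10 = 25 - 10 = 15)
D(X) = 0 (D(X) = -0/X = -1/3*0 = 0)
(437 + D(14))*A = (437 + 0)*15 = 437*15 = 6555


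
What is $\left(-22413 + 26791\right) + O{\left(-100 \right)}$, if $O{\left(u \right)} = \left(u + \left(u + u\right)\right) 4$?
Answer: $3178$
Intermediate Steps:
$O{\left(u \right)} = 12 u$ ($O{\left(u \right)} = \left(u + 2 u\right) 4 = 3 u 4 = 12 u$)
$\left(-22413 + 26791\right) + O{\left(-100 \right)} = \left(-22413 + 26791\right) + 12 \left(-100\right) = 4378 - 1200 = 3178$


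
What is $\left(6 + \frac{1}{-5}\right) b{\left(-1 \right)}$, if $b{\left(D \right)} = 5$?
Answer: $29$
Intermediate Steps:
$\left(6 + \frac{1}{-5}\right) b{\left(-1 \right)} = \left(6 + \frac{1}{-5}\right) 5 = \left(6 - \frac{1}{5}\right) 5 = \frac{29}{5} \cdot 5 = 29$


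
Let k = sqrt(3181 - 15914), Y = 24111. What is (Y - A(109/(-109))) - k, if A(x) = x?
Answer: 24112 - I*sqrt(12733) ≈ 24112.0 - 112.84*I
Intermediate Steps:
k = I*sqrt(12733) (k = sqrt(-12733) = I*sqrt(12733) ≈ 112.84*I)
(Y - A(109/(-109))) - k = (24111 - 109/(-109)) - I*sqrt(12733) = (24111 - 109*(-1)/109) - I*sqrt(12733) = (24111 - 1*(-1)) - I*sqrt(12733) = (24111 + 1) - I*sqrt(12733) = 24112 - I*sqrt(12733)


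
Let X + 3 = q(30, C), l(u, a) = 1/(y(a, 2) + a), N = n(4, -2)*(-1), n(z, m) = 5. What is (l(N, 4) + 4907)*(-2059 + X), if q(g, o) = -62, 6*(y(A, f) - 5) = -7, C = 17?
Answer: -489868740/47 ≈ -1.0423e+7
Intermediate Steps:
y(A, f) = 23/6 (y(A, f) = 5 + (⅙)*(-7) = 5 - 7/6 = 23/6)
N = -5 (N = 5*(-1) = -5)
l(u, a) = 1/(23/6 + a)
X = -65 (X = -3 - 62 = -65)
(l(N, 4) + 4907)*(-2059 + X) = (6/(23 + 6*4) + 4907)*(-2059 - 65) = (6/(23 + 24) + 4907)*(-2124) = (6/47 + 4907)*(-2124) = (230635/47)*(-2124) = -489868740/47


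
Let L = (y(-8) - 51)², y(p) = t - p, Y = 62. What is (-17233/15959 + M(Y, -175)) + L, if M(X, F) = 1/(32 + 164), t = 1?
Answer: 5514366787/3127964 ≈ 1762.9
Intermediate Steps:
M(X, F) = 1/196
y(p) = 1 - p
L = 1764 (L = ((1 - 1*(-8)) - 51)² = ((1 + 8) - 51)² = (9 - 51)² = (-42)² = 1764)
(-17233/15959 + M(Y, -175)) + L = (-17233/15959 + 1/196) + 1764 = -3361709/3127964 + 1764 = 5514366787/3127964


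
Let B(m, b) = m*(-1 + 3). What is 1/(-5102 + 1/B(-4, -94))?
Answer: -8/40817 ≈ -0.00019600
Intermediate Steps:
B(m, b) = 2*m (B(m, b) = m*2 = 2*m)
1/(-5102 + 1/B(-4, -94)) = 1/(-5102 + 1/(2*(-4))) = 1/(-5102 + 1/(-8)) = 1/(-5102 - 1/8) = 1/(-40817/8) = -8/40817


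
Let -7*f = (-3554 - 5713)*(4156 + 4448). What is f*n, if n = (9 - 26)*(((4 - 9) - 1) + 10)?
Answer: -5421862224/7 ≈ -7.7455e+8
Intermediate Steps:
f = 79733268/7 (f = -(-3554 - 5713)*(4156 + 4448)/7 = -(-9267)*8604/7 = -1/7*(-79733268) = 79733268/7 ≈ 1.1390e+7)
n = -68 (n = -17*((-5 - 1) + 10) = -17*(-6 + 10) = -17*4 = -68)
f*n = (79733268/7)*(-68) = -5421862224/7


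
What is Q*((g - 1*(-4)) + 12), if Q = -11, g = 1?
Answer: -187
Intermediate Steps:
Q*((g - 1*(-4)) + 12) = -11*((1 - 1*(-4)) + 12) = -11*((1 + 4) + 12) = -11*(5 + 12) = -11*17 = -187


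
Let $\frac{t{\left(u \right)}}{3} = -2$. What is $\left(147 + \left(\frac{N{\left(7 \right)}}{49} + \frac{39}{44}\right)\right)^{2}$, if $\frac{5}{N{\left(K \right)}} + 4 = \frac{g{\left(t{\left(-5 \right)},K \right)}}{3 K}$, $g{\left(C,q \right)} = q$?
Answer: $\frac{101622601089}{4648336} \approx 21862.0$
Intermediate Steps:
$t{\left(u \right)} = -6$ ($t{\left(u \right)} = 3 \left(-2\right) = -6$)
$N{\left(K \right)} = - \frac{15}{11}$ ($N{\left(K \right)} = \frac{5}{-4 + \frac{K}{3 K}} = \frac{5}{-4 + K \frac{1}{3 K}} = \frac{5}{-4 + \frac{1}{3}} = \frac{5}{- \frac{11}{3}} = 5 \left(- \frac{3}{11}\right) = - \frac{15}{11}$)
$\left(147 + \left(\frac{N{\left(7 \right)}}{49} + \frac{39}{44}\right)\right)^{2} = \left(147 + \left(- \frac{15}{11 \cdot 49} + \frac{39}{44}\right)\right)^{2} = \left(147 + \left(\left(- \frac{15}{11}\right) \frac{1}{49} + 39 \cdot \frac{1}{44}\right)\right)^{2} = \left(147 + \left(- \frac{15}{539} + \frac{39}{44}\right)\right)^{2} = \left(147 + \frac{1851}{2156}\right)^{2} = \left(\frac{318783}{2156}\right)^{2} = \frac{101622601089}{4648336}$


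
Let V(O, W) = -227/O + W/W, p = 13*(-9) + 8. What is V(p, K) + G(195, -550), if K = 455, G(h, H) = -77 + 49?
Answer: -2716/109 ≈ -24.917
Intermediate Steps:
G(h, H) = -28
p = -109 (p = -117 + 8 = -109)
V(O, W) = 1 - 227/O (V(O, W) = -227/O + 1 = 1 - 227/O)
V(p, K) + G(195, -550) = (-227 - 109)/(-109) - 28 = -1/109*(-336) - 28 = 336/109 - 28 = -2716/109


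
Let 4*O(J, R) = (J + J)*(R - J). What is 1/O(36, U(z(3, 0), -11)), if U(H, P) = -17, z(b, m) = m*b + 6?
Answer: -1/954 ≈ -0.0010482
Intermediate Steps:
z(b, m) = 6 + b*m (z(b, m) = b*m + 6 = 6 + b*m)
O(J, R) = J*(R - J)/2 (O(J, R) = ((J + J)*(R - J))/4 = ((2*J)*(R - J))/4 = (2*J*(R - J))/4 = J*(R - J)/2)
1/O(36, U(z(3, 0), -11)) = 1/((½)*36*(-17 - 1*36)) = 1/((½)*36*(-17 - 36)) = 1/((½)*36*(-53)) = 1/(-954) = -1/954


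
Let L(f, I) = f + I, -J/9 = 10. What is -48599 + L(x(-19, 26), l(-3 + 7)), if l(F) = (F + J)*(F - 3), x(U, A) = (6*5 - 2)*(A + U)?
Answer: -48489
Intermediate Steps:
J = -90 (J = -9*10 = -90)
x(U, A) = 28*A + 28*U (x(U, A) = (30 - 2)*(A + U) = 28*(A + U) = 28*A + 28*U)
l(F) = (-90 + F)*(-3 + F) (l(F) = (F - 90)*(F - 3) = (-90 + F)*(-3 + F))
L(f, I) = I + f
-48599 + L(x(-19, 26), l(-3 + 7)) = -48599 + ((270 + (-3 + 7)² - 93*(-3 + 7)) + (28*26 + 28*(-19))) = -48599 + ((270 + 4² - 93*4) + (728 - 532)) = -48599 + ((270 + 16 - 372) + 196) = -48599 + (-86 + 196) = -48599 + 110 = -48489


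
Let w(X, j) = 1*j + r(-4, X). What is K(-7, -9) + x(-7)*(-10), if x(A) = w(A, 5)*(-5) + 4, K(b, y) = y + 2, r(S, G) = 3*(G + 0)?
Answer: -847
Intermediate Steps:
r(S, G) = 3*G
w(X, j) = j + 3*X (w(X, j) = 1*j + 3*X = j + 3*X)
K(b, y) = 2 + y
x(A) = -21 - 15*A (x(A) = (5 + 3*A)*(-5) + 4 = (-25 - 15*A) + 4 = -21 - 15*A)
K(-7, -9) + x(-7)*(-10) = (2 - 9) + (-21 - 15*(-7))*(-10) = -7 + (-21 + 105)*(-10) = -7 + 84*(-10) = -7 - 840 = -847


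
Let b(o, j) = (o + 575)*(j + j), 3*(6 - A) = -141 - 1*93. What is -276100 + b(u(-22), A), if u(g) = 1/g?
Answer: -1974584/11 ≈ -1.7951e+5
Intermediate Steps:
u(g) = 1/g
A = 84 (A = 6 - (-141 - 1*93)/3 = 6 - (-141 - 93)/3 = 6 - ⅓*(-234) = 6 + 78 = 84)
b(o, j) = 2*j*(575 + o) (b(o, j) = (575 + o)*(2*j) = 2*j*(575 + o))
-276100 + b(u(-22), A) = -276100 + 2*84*(575 + 1/(-22)) = -276100 + 2*84*(575 - 1/22) = -276100 + 2*84*(12649/22) = -276100 + 1062516/11 = -1974584/11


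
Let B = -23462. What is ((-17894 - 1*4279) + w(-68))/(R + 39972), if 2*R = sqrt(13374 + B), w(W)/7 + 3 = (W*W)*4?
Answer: 2144058108/798881653 - 53639*I*sqrt(2522)/798881653 ≈ 2.6838 - 0.0033719*I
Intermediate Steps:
w(W) = -21 + 28*W**2 (w(W) = -21 + 7*((W*W)*4) = -21 + 7*(W**2*4) = -21 + 7*(4*W**2) = -21 + 28*W**2)
R = I*sqrt(2522) (R = sqrt(13374 - 23462)/2 = sqrt(-10088)/2 = (2*I*sqrt(2522))/2 = I*sqrt(2522) ≈ 50.22*I)
((-17894 - 1*4279) + w(-68))/(R + 39972) = ((-17894 - 1*4279) + (-21 + 28*(-68)**2))/(I*sqrt(2522) + 39972) = ((-17894 - 4279) + (-21 + 28*4624))/(39972 + I*sqrt(2522)) = (-22173 + (-21 + 129472))/(39972 + I*sqrt(2522)) = (-22173 + 129451)/(39972 + I*sqrt(2522)) = 107278/(39972 + I*sqrt(2522))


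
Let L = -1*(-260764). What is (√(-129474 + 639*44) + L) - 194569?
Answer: 66195 + 3*I*√11262 ≈ 66195.0 + 318.37*I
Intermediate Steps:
L = 260764
(√(-129474 + 639*44) + L) - 194569 = (√(-129474 + 639*44) + 260764) - 194569 = (√(-129474 + 28116) + 260764) - 194569 = (√(-101358) + 260764) - 194569 = (3*I*√11262 + 260764) - 194569 = (260764 + 3*I*√11262) - 194569 = 66195 + 3*I*√11262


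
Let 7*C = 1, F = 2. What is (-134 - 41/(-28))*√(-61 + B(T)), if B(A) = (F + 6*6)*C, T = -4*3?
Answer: -3711*I*√2723/196 ≈ -988.0*I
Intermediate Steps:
C = ⅐ (C = (⅐)*1 = ⅐ ≈ 0.14286)
T = -12
B(A) = 38/7 (B(A) = (2 + 6*6)*(⅐) = (2 + 36)*(⅐) = 38*(⅐) = 38/7)
(-134 - 41/(-28))*√(-61 + B(T)) = (-134 - 41/(-28))*√(-61 + 38/7) = (-134 - 41*(-1/28))*√(-389/7) = (-134 + 41/28)*(I*√2723/7) = -3711*I*√2723/196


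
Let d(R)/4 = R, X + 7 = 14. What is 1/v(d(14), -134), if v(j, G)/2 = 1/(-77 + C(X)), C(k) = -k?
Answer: -42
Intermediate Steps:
X = 7 (X = -7 + 14 = 7)
d(R) = 4*R
v(j, G) = -1/42 (v(j, G) = 2/(-77 - 1*7) = 2/(-77 - 7) = 2/(-84) = 2*(-1/84) = -1/42)
1/v(d(14), -134) = 1/(-1/42) = -42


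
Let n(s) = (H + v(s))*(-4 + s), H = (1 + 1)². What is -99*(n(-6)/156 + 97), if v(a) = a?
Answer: -125004/13 ≈ -9615.7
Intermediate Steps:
H = 4 (H = 2² = 4)
n(s) = (-4 + s)*(4 + s) (n(s) = (4 + s)*(-4 + s) = (-4 + s)*(4 + s))
-99*(n(-6)/156 + 97) = -99*((-16 + (-6)²)/156 + 97) = -99*((-16 + 36)*(1/156) + 97) = -99*(20*(1/156) + 97) = -99*(5/39 + 97) = -99*3788/39 = -125004/13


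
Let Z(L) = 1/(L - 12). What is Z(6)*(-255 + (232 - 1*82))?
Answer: 35/2 ≈ 17.500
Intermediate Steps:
Z(L) = 1/(-12 + L)
Z(6)*(-255 + (232 - 1*82)) = (-255 + (232 - 1*82))/(-12 + 6) = (-255 + (232 - 82))/(-6) = -(-255 + 150)/6 = -1/6*(-105) = 35/2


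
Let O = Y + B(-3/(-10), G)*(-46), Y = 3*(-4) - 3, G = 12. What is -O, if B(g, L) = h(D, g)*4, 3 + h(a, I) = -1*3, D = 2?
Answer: -1089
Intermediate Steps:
h(a, I) = -6 (h(a, I) = -3 - 1*3 = -3 - 3 = -6)
B(g, L) = -24 (B(g, L) = -6*4 = -24)
Y = -15 (Y = -12 - 3 = -15)
O = 1089 (O = -15 - 24*(-46) = -15 + 1104 = 1089)
-O = -1*1089 = -1089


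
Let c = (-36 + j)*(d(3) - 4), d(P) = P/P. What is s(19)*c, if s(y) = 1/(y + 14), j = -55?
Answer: 91/11 ≈ 8.2727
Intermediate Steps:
d(P) = 1
s(y) = 1/(14 + y)
c = 273 (c = (-36 - 55)*(1 - 4) = -91*(-3) = 273)
s(19)*c = 273/(14 + 19) = 273/33 = (1/33)*273 = 91/11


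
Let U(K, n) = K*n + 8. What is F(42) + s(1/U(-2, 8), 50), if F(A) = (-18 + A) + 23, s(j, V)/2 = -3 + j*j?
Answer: 1313/32 ≈ 41.031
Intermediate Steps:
U(K, n) = 8 + K*n
s(j, V) = -6 + 2*j² (s(j, V) = 2*(-3 + j*j) = 2*(-3 + j²) = -6 + 2*j²)
F(A) = 5 + A
F(42) + s(1/U(-2, 8), 50) = (5 + 42) + (-6 + 2*(1/(8 - 2*8))²) = 47 + (-6 + 2*(1/(8 - 16))²) = 47 + (-6 + 2*(1/(-8))²) = 47 + (-6 + 2*(-⅛)²) = 47 + (-6 + 2*(1/64)) = 47 + (-6 + 1/32) = 47 - 191/32 = 1313/32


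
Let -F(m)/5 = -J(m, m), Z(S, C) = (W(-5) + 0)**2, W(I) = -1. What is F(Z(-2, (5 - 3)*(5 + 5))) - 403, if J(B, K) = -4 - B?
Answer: -428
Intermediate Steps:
Z(S, C) = 1 (Z(S, C) = (-1 + 0)**2 = (-1)**2 = 1)
F(m) = -20 - 5*m (F(m) = -(-5)*(-4 - m) = -5*(4 + m) = -20 - 5*m)
F(Z(-2, (5 - 3)*(5 + 5))) - 403 = (-20 - 5*1) - 403 = (-20 - 5) - 403 = -25 - 403 = -428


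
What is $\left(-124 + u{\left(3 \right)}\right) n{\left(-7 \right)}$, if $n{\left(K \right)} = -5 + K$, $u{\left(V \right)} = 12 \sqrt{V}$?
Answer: $1488 - 144 \sqrt{3} \approx 1238.6$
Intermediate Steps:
$\left(-124 + u{\left(3 \right)}\right) n{\left(-7 \right)} = \left(-124 + 12 \sqrt{3}\right) \left(-5 - 7\right) = \left(-124 + 12 \sqrt{3}\right) \left(-12\right) = 1488 - 144 \sqrt{3}$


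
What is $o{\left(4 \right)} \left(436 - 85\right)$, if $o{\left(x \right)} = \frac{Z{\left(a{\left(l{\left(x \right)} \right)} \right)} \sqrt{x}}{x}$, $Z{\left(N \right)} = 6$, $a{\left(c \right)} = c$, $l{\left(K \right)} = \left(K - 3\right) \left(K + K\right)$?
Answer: $1053$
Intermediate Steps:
$l{\left(K \right)} = 2 K \left(-3 + K\right)$ ($l{\left(K \right)} = \left(-3 + K\right) 2 K = 2 K \left(-3 + K\right)$)
$o{\left(x \right)} = \frac{6}{\sqrt{x}}$ ($o{\left(x \right)} = \frac{6 \sqrt{x}}{x} = \frac{6}{\sqrt{x}}$)
$o{\left(4 \right)} \left(436 - 85\right) = \frac{6}{2} \left(436 - 85\right) = 6 \cdot \frac{1}{2} \cdot 351 = 3 \cdot 351 = 1053$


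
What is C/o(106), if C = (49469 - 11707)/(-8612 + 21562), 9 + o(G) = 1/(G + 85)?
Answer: -3606271/11124050 ≈ -0.32419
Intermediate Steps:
o(G) = -9 + 1/(85 + G) (o(G) = -9 + 1/(G + 85) = -9 + 1/(85 + G))
C = 18881/6475 (C = 37762/12950 = 37762*(1/12950) = 18881/6475 ≈ 2.9160)
C/o(106) = 18881/(6475*(((-764 - 9*106)/(85 + 106)))) = 18881/(6475*(((-764 - 954)/191))) = 18881/(6475*(((1/191)*(-1718)))) = 18881/(6475*(-1718/191)) = (18881/6475)*(-191/1718) = -3606271/11124050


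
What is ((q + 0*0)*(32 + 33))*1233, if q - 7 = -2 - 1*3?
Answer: 160290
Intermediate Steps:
q = 2 (q = 7 + (-2 - 1*3) = 7 + (-2 - 3) = 7 - 5 = 2)
((q + 0*0)*(32 + 33))*1233 = ((2 + 0*0)*(32 + 33))*1233 = ((2 + 0)*65)*1233 = (2*65)*1233 = 130*1233 = 160290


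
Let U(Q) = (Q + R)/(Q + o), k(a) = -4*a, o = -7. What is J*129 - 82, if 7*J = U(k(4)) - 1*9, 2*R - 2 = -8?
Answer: -37454/161 ≈ -232.63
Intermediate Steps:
R = -3 (R = 1 + (½)*(-8) = 1 - 4 = -3)
U(Q) = (-3 + Q)/(-7 + Q) (U(Q) = (Q - 3)/(Q - 7) = (-3 + Q)/(-7 + Q))
J = -188/161 (J = ((-3 - 4*4)/(-7 - 4*4) - 1*9)/7 = ((-3 - 16)/(-7 - 16) - 9)/7 = (-19/(-23) - 9)/7 = (-1/23*(-19) - 9)/7 = (19/23 - 9)/7 = (⅐)*(-188/23) = -188/161 ≈ -1.1677)
J*129 - 82 = -188/161*129 - 82 = -24252/161 - 82 = -37454/161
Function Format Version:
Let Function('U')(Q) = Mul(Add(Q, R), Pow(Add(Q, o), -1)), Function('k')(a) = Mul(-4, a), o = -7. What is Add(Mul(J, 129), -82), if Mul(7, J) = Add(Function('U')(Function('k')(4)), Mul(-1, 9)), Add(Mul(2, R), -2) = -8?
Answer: Rational(-37454, 161) ≈ -232.63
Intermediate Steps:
R = -3 (R = Add(1, Mul(Rational(1, 2), -8)) = Add(1, -4) = -3)
Function('U')(Q) = Mul(Pow(Add(-7, Q), -1), Add(-3, Q)) (Function('U')(Q) = Mul(Add(Q, -3), Pow(Add(Q, -7), -1)) = Mul(Add(-3, Q), Pow(Add(-7, Q), -1)) = Mul(Pow(Add(-7, Q), -1), Add(-3, Q)))
J = Rational(-188, 161) (J = Mul(Rational(1, 7), Add(Mul(Pow(Add(-7, Mul(-4, 4)), -1), Add(-3, Mul(-4, 4))), Mul(-1, 9))) = Mul(Rational(1, 7), Add(Mul(Pow(Add(-7, -16), -1), Add(-3, -16)), -9)) = Mul(Rational(1, 7), Add(Mul(Pow(-23, -1), -19), -9)) = Mul(Rational(1, 7), Add(Mul(Rational(-1, 23), -19), -9)) = Mul(Rational(1, 7), Add(Rational(19, 23), -9)) = Mul(Rational(1, 7), Rational(-188, 23)) = Rational(-188, 161) ≈ -1.1677)
Add(Mul(J, 129), -82) = Add(Mul(Rational(-188, 161), 129), -82) = Add(Rational(-24252, 161), -82) = Rational(-37454, 161)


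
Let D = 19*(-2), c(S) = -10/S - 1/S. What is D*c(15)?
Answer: 418/15 ≈ 27.867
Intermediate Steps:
c(S) = -11/S
D = -38
D*c(15) = -(-418)/15 = -38*(-11/15) = 418/15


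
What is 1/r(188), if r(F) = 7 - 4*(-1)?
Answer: 1/11 ≈ 0.090909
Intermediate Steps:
r(F) = 11 (r(F) = 7 + 4 = 11)
1/r(188) = 1/11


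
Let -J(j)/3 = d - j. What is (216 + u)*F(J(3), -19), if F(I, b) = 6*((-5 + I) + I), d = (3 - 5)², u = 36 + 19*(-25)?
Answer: 14718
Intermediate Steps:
u = -439 (u = 36 - 475 = -439)
d = 4 (d = (-2)² = 4)
J(j) = -12 + 3*j (J(j) = -3*(4 - j) = -12 + 3*j)
F(I, b) = -30 + 12*I (F(I, b) = 6*(-5 + 2*I) = -30 + 12*I)
(216 + u)*F(J(3), -19) = (216 - 439)*(-30 + 12*(-12 + 3*3)) = -223*(-30 + 12*(-12 + 9)) = -223*(-30 + 12*(-3)) = -223*(-30 - 36) = -223*(-66) = 14718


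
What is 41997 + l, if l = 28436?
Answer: 70433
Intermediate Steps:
41997 + l = 41997 + 28436 = 70433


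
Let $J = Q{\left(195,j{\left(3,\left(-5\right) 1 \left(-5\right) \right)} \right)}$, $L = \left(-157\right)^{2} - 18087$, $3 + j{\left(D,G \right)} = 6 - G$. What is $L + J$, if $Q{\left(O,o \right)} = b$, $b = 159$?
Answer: $6721$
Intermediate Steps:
$j{\left(D,G \right)} = 3 - G$ ($j{\left(D,G \right)} = -3 - \left(-6 + G\right) = 3 - G$)
$Q{\left(O,o \right)} = 159$
$L = 6562$ ($L = 24649 - 18087 = 6562$)
$J = 159$
$L + J = 6562 + 159 = 6721$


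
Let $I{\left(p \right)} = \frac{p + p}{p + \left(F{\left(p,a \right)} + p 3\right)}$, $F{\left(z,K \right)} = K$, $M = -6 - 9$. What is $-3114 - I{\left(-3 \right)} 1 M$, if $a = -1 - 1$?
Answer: $- \frac{21753}{7} \approx -3107.6$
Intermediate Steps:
$a = -2$
$M = -15$ ($M = -6 - 9 = -15$)
$I{\left(p \right)} = \frac{2 p}{-2 + 4 p}$ ($I{\left(p \right)} = \frac{p + p}{p + \left(-2 + p 3\right)} = \frac{2 p}{p + \left(-2 + 3 p\right)} = \frac{2 p}{-2 + 4 p}$)
$-3114 - I{\left(-3 \right)} 1 M = -3114 - - \frac{3}{-1 + 2 \left(-3\right)} 1 \left(-15\right) = -3114 - - \frac{3}{-1 - 6} \cdot 1 \left(-15\right) = -3114 - - \frac{3}{-7} \cdot 1 \left(-15\right) = -3114 - \left(-3\right) \left(- \frac{1}{7}\right) 1 \left(-15\right) = -3114 - \frac{3}{7} \cdot 1 \left(-15\right) = -3114 - \frac{3}{7} \left(-15\right) = -3114 - - \frac{45}{7} = -3114 + \frac{45}{7} = - \frac{21753}{7}$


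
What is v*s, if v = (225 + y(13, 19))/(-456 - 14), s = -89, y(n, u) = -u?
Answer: 9167/235 ≈ 39.008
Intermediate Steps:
v = -103/235 (v = (225 - 1*19)/(-456 - 14) = (225 - 19)/(-470) = 206*(-1/470) = -103/235 ≈ -0.43830)
v*s = -103/235*(-89) = 9167/235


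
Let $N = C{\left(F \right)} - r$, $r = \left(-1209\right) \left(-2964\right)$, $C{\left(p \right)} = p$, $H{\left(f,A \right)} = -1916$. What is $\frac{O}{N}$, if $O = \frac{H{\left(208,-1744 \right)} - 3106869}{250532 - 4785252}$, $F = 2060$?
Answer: $- \frac{621757}{3248143752704} \approx -1.9142 \cdot 10^{-7}$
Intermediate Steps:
$r = 3583476$
$O = \frac{621757}{906944}$ ($O = \frac{-1916 - 3106869}{250532 - 4785252} = - \frac{3108785}{-4534720} = \left(-3108785\right) \left(- \frac{1}{4534720}\right) = \frac{621757}{906944} \approx 0.68555$)
$N = -3581416$ ($N = 2060 - 3583476 = -3581416$)
$\frac{O}{N} = \frac{621757}{906944 \left(-3581416\right)} = \frac{621757}{906944} \left(- \frac{1}{3581416}\right) = - \frac{621757}{3248143752704}$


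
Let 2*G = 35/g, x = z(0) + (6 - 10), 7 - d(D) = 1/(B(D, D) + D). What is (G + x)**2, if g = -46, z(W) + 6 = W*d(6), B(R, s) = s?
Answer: 912025/8464 ≈ 107.75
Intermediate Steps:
d(D) = 7 - 1/(2*D) (d(D) = 7 - 1/(D + D) = 7 - 1/(2*D))
z(W) = -6 + 83*W/12 (z(W) = -6 + W*(7 - 1/2/6) = -6 + W*(7 - 1/2*1/6) = -6 + W*(7 - 1/12) = -6 + W*(83/12) = -6 + 83*W/12)
x = -10 (x = (-6 + (83/12)*0) + (6 - 10) = (-6 + 0) - 4 = -6 - 4 = -10)
G = -35/92 (G = (35/(-46))/2 = (35*(-1/46))/2 = (1/2)*(-35/46) = -35/92 ≈ -0.38043)
(G + x)**2 = (-35/92 - 10)**2 = (-955/92)**2 = 912025/8464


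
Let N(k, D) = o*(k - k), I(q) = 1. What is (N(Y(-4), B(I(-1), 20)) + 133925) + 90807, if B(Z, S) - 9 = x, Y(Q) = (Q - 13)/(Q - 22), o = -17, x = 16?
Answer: 224732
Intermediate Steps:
Y(Q) = (-13 + Q)/(-22 + Q)
B(Z, S) = 25 (B(Z, S) = 9 + 16 = 25)
N(k, D) = 0 (N(k, D) = -17*(k - k) = -17*0 = 0)
(N(Y(-4), B(I(-1), 20)) + 133925) + 90807 = (0 + 133925) + 90807 = 133925 + 90807 = 224732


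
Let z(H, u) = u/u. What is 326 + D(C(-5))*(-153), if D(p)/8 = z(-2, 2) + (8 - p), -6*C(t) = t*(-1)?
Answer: -11710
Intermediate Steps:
z(H, u) = 1
C(t) = t/6 (C(t) = -t*(-1)/6 = -(-1)*t/6 = t/6)
D(p) = 72 - 8*p (D(p) = 8*(1 + (8 - p)) = 8*(9 - p) = 72 - 8*p)
326 + D(C(-5))*(-153) = 326 + (72 - 4*(-5)/3)*(-153) = 326 + (72 - 8*(-⅚))*(-153) = 326 + (72 + 20/3)*(-153) = 326 + (236/3)*(-153) = 326 - 12036 = -11710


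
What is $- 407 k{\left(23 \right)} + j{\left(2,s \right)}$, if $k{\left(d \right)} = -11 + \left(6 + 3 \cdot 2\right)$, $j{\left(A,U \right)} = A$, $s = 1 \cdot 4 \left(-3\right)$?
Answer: $-405$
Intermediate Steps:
$s = -12$ ($s = 4 \left(-3\right) = -12$)
$k{\left(d \right)} = 1$ ($k{\left(d \right)} = -11 + \left(6 + 6\right) = -11 + 12 = 1$)
$- 407 k{\left(23 \right)} + j{\left(2,s \right)} = \left(-407\right) 1 + 2 = -407 + 2 = -405$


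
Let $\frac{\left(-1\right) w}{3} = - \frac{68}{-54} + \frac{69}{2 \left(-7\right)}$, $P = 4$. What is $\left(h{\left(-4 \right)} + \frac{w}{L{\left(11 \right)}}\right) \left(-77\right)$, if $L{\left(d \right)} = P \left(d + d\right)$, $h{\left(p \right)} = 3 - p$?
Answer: $- \frac{79003}{144} \approx -548.63$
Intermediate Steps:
$w = \frac{1387}{126}$ ($w = - 3 \left(- \frac{68}{-54} + \frac{69}{2 \left(-7\right)}\right) = - 3 \left(\left(-68\right) \left(- \frac{1}{54}\right) + \frac{69}{-14}\right) = - 3 \left(\frac{34}{27} + 69 \left(- \frac{1}{14}\right)\right) = - 3 \left(\frac{34}{27} - \frac{69}{14}\right) = \left(-3\right) \left(- \frac{1387}{378}\right) = \frac{1387}{126} \approx 11.008$)
$L{\left(d \right)} = 8 d$ ($L{\left(d \right)} = 4 \left(d + d\right) = 4 \cdot 2 d = 8 d$)
$\left(h{\left(-4 \right)} + \frac{w}{L{\left(11 \right)}}\right) \left(-77\right) = \left(\left(3 - -4\right) + \frac{1387}{126 \cdot 8 \cdot 11}\right) \left(-77\right) = \left(\left(3 + 4\right) + \frac{1387}{126 \cdot 88}\right) \left(-77\right) = \left(7 + \frac{1387}{126} \cdot \frac{1}{88}\right) \left(-77\right) = \left(7 + \frac{1387}{11088}\right) \left(-77\right) = \frac{79003}{11088} \left(-77\right) = - \frac{79003}{144}$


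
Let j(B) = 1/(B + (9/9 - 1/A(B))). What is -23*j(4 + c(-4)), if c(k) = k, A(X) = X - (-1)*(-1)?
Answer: -23/2 ≈ -11.500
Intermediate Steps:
A(X) = -1 + X (A(X) = X - 1*1 = X - 1 = -1 + X)
j(B) = 1/(1 + B - 1/(-1 + B)) (j(B) = 1/(B + (9/9 - 1/(-1 + B))) = 1/(B + (9*(⅑) - 1/(-1 + B))) = 1/(B + (1 - 1/(-1 + B))) = 1/(1 + B - 1/(-1 + B)))
-23*j(4 + c(-4)) = -23*(-1 + (4 - 4))/(-2 + (4 - 4)²) = -23*(-1 + 0)/(-2 + 0²) = -23*(-1)/(-2 + 0) = -23*(-1)/(-2) = -(-23)*(-1)/2 = -23*½ = -23/2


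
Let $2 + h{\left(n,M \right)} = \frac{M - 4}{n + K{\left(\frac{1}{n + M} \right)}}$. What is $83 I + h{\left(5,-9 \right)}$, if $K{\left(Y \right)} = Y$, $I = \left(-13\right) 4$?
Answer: $- \frac{82094}{19} \approx -4320.7$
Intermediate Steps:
$I = -52$
$h{\left(n,M \right)} = -2 + \frac{-4 + M}{n + \frac{1}{M + n}}$ ($h{\left(n,M \right)} = -2 + \frac{M - 4}{n + \frac{1}{n + M}} = -2 + \frac{-4 + M}{n + \frac{1}{M + n}}$)
$83 I + h{\left(5,-9 \right)} = 83 \left(-52\right) + \frac{-2 - \left(-9 + 5\right) \left(4 - -9 + 2 \cdot 5\right)}{1 + 5 \left(-9 + 5\right)} = -4316 + \frac{-2 - - 4 \left(4 + 9 + 10\right)}{1 + 5 \left(-4\right)} = -4316 + \frac{-2 - \left(-4\right) 23}{1 - 20} = -4316 + \frac{-2 + 92}{-19} = -4316 - \frac{90}{19} = - \frac{82094}{19}$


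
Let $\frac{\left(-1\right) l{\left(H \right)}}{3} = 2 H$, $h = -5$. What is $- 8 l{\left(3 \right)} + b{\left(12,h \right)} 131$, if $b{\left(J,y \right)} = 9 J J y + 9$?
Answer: $-847557$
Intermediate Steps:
$l{\left(H \right)} = - 6 H$ ($l{\left(H \right)} = - 3 \cdot 2 H = - 6 H$)
$b{\left(J,y \right)} = 9 + 9 y J^{2}$ ($b{\left(J,y \right)} = 9 J^{2} y + 9 = 9 y J^{2} + 9 = 9 + 9 y J^{2}$)
$- 8 l{\left(3 \right)} + b{\left(12,h \right)} 131 = - 8 \left(\left(-6\right) 3\right) + \left(9 + 9 \left(-5\right) 12^{2}\right) 131 = \left(-8\right) \left(-18\right) + \left(9 + 9 \left(-5\right) 144\right) 131 = 144 + \left(9 - 6480\right) 131 = 144 - 847701 = -847557$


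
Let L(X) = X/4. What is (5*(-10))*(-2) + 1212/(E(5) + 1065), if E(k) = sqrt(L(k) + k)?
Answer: 215924/2135 ≈ 101.14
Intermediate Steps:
L(X) = X/4 (L(X) = X*(1/4) = X/4)
E(k) = sqrt(5)*sqrt(k)/2 (E(k) = sqrt(k/4 + k) = sqrt(5*k/4) = sqrt(5)*sqrt(k)/2)
(5*(-10))*(-2) + 1212/(E(5) + 1065) = (5*(-10))*(-2) + 1212/(sqrt(5)*sqrt(5)/2 + 1065) = -50*(-2) + 1212/(5/2 + 1065) = 100 + 1212/(2135/2) = 100 + 1212*(2/2135) = 100 + 2424/2135 = 215924/2135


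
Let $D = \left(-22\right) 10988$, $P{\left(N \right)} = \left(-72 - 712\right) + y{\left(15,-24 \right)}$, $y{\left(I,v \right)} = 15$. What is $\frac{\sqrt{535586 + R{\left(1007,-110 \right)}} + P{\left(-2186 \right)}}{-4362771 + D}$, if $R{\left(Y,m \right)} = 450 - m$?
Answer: $\frac{769}{4604507} - \frac{\sqrt{536146}}{4604507} \approx 7.9878 \cdot 10^{-6}$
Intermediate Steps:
$P{\left(N \right)} = -769$ ($P{\left(N \right)} = \left(-72 - 712\right) + 15 = -784 + 15 = -769$)
$D = -241736$
$\frac{\sqrt{535586 + R{\left(1007,-110 \right)}} + P{\left(-2186 \right)}}{-4362771 + D} = \frac{\sqrt{535586 + \left(450 - -110\right)} - 769}{-4362771 - 241736} = \frac{\sqrt{535586 + \left(450 + 110\right)} - 769}{-4604507} = \left(\sqrt{535586 + 560} - 769\right) \left(- \frac{1}{4604507}\right) = \left(\sqrt{536146} - 769\right) \left(- \frac{1}{4604507}\right) = \left(-769 + \sqrt{536146}\right) \left(- \frac{1}{4604507}\right) = \frac{769}{4604507} - \frac{\sqrt{536146}}{4604507}$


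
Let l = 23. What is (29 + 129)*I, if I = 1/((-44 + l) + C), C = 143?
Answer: 79/61 ≈ 1.2951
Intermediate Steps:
I = 1/122 (I = 1/((-44 + 23) + 143) = 1/(-21 + 143) = 1/122 ≈ 0.0081967)
(29 + 129)*I = (29 + 129)*(1/122) = 158*(1/122) = 79/61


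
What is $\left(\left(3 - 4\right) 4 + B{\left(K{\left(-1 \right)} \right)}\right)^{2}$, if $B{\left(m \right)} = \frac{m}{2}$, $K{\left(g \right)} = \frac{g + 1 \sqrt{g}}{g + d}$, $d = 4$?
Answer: $\frac{\left(-25 + i\right)^{2}}{36} \approx 17.333 - 1.3889 i$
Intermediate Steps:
$K{\left(g \right)} = \frac{g + \sqrt{g}}{4 + g}$ ($K{\left(g \right)} = \frac{g + 1 \sqrt{g}}{g + 4} = \frac{g + \sqrt{g}}{4 + g}$)
$B{\left(m \right)} = \frac{m}{2}$ ($B{\left(m \right)} = m \frac{1}{2} = \frac{m}{2}$)
$\left(\left(3 - 4\right) 4 + B{\left(K{\left(-1 \right)} \right)}\right)^{2} = \left(\left(3 - 4\right) 4 + \frac{\frac{1}{4 - 1} \left(-1 + \sqrt{-1}\right)}{2}\right)^{2} = \left(\left(-1\right) 4 + \frac{\frac{1}{3} \left(-1 + i\right)}{2}\right)^{2} = \left(-4 + \frac{\frac{1}{3} \left(-1 + i\right)}{2}\right)^{2} = \left(-4 + \frac{- \frac{1}{3} + \frac{i}{3}}{2}\right)^{2} = \left(-4 - \left(\frac{1}{6} - \frac{i}{6}\right)\right)^{2} = \left(- \frac{25}{6} + \frac{i}{6}\right)^{2}$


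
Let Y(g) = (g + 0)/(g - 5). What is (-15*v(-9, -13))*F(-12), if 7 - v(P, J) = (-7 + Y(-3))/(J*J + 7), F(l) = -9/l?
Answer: -445905/5632 ≈ -79.173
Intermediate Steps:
Y(g) = g/(-5 + g)
v(P, J) = 7 + 53/(8*(7 + J**2)) (v(P, J) = 7 - (-7 - 3/(-5 - 3))/(J*J + 7) = 7 - (-7 - 3/(-8))/(J**2 + 7) = 7 - (-7 - 3*(-1/8))/(7 + J**2) = 7 - (-7 + 3/8)/(7 + J**2) = 7 - (-53)/(8*(7 + J**2)) = 7 + 53/(8*(7 + J**2)))
(-15*v(-9, -13))*F(-12) = (-15*(445 + 56*(-13)**2)/(8*(7 + (-13)**2)))*(-9/(-12)) = (-15*(445 + 56*169)/(8*(7 + 169)))*(-9*(-1/12)) = -15*(445 + 9464)/(8*176)*(3/4) = -15*9909/(8*176)*(3/4) = -15*9909/1408*(3/4) = -148635/1408*3/4 = -445905/5632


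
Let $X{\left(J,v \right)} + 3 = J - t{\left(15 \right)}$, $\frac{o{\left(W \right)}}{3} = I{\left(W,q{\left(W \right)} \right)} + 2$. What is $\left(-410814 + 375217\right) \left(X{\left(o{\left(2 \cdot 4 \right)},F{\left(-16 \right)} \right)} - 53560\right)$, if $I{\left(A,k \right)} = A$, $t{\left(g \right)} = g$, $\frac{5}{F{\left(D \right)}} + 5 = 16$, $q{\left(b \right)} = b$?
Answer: $1906148156$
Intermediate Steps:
$F{\left(D \right)} = \frac{5}{11}$ ($F{\left(D \right)} = \frac{5}{-5 + 16} = \frac{5}{11}$)
$o{\left(W \right)} = 6 + 3 W$ ($o{\left(W \right)} = 3 \left(W + 2\right) = 3 \left(2 + W\right) = 6 + 3 W$)
$X{\left(J,v \right)} = -18 + J$ ($X{\left(J,v \right)} = -3 + \left(J - 15\right) = -3 + \left(-15 + J\right) = -18 + J$)
$\left(-410814 + 375217\right) \left(X{\left(o{\left(2 \cdot 4 \right)},F{\left(-16 \right)} \right)} - 53560\right) = \left(-410814 + 375217\right) \left(\left(-18 + \left(6 + 3 \cdot 2 \cdot 4\right)\right) - 53560\right) = - 35597 \left(\left(-18 + \left(6 + 3 \cdot 8\right)\right) - 53560\right) = - 35597 \left(\left(-18 + \left(6 + 24\right)\right) - 53560\right) = - 35597 \left(\left(-18 + 30\right) - 53560\right) = - 35597 \left(12 - 53560\right) = \left(-35597\right) \left(-53548\right) = 1906148156$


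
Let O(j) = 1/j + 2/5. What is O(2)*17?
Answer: 153/10 ≈ 15.300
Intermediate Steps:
O(j) = ⅖ + 1/j (O(j) = 1/j + 2*(⅕) = 1/j + ⅖ = ⅖ + 1/j)
O(2)*17 = (⅖ + 1/2)*17 = (⅖ + ½)*17 = (9/10)*17 = 153/10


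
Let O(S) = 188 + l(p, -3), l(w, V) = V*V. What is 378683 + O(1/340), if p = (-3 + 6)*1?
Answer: 378880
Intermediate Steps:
p = 3 (p = 3*1 = 3)
l(w, V) = V**2
O(S) = 197 (O(S) = 188 + (-3)**2 = 188 + 9 = 197)
378683 + O(1/340) = 378683 + 197 = 378880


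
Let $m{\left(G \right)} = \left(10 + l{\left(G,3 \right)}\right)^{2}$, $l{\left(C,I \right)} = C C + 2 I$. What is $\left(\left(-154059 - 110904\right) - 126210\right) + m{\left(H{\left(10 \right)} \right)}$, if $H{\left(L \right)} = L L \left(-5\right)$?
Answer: $62507609083$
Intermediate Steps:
$H{\left(L \right)} = - 5 L^{2}$ ($H{\left(L \right)} = L^{2} \left(-5\right) = - 5 L^{2}$)
$l{\left(C,I \right)} = C^{2} + 2 I$
$m{\left(G \right)} = \left(16 + G^{2}\right)^{2}$ ($m{\left(G \right)} = \left(10 + \left(G^{2} + 2 \cdot 3\right)\right)^{2} = \left(10 + \left(G^{2} + 6\right)\right)^{2} = \left(10 + \left(6 + G^{2}\right)\right)^{2} = \left(16 + G^{2}\right)^{2}$)
$\left(\left(-154059 - 110904\right) - 126210\right) + m{\left(H{\left(10 \right)} \right)} = \left(\left(-154059 - 110904\right) - 126210\right) + \left(16 + \left(- 5 \cdot 10^{2}\right)^{2}\right)^{2} = \left(-264963 - 126210\right) + \left(16 + \left(\left(-5\right) 100\right)^{2}\right)^{2} = -391173 + \left(16 + \left(-500\right)^{2}\right)^{2} = -391173 + \left(16 + 250000\right)^{2} = -391173 + 250016^{2} = -391173 + 62508000256 = 62507609083$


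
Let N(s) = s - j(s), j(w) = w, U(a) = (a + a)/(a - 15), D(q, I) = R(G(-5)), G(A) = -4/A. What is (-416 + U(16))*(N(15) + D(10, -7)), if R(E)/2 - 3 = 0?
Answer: -2304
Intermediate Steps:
R(E) = 6 (R(E) = 6 + 2*0 = 6 + 0 = 6)
D(q, I) = 6
U(a) = 2*a/(-15 + a) (U(a) = (2*a)/(-15 + a) = 2*a/(-15 + a))
N(s) = 0 (N(s) = s - s = 0)
(-416 + U(16))*(N(15) + D(10, -7)) = (-416 + 2*16/(-15 + 16))*(0 + 6) = (-416 + 2*16/1)*6 = (-416 + 2*16*1)*6 = (-416 + 32)*6 = -384*6 = -2304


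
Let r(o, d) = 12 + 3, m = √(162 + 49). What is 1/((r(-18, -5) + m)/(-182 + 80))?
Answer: -765/7 + 51*√211/7 ≈ -3.4546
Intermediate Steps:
m = √211 ≈ 14.526
r(o, d) = 15
1/((r(-18, -5) + m)/(-182 + 80)) = 1/((15 + √211)/(-182 + 80)) = 1/((15 + √211)/(-102)) = 1/((15 + √211)*(-1/102)) = 1/(-5/34 - √211/102)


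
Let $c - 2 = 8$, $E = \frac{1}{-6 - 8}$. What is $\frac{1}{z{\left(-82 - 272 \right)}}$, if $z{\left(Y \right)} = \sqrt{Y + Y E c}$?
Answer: $- \frac{i \sqrt{1239}}{354} \approx - 0.099433 i$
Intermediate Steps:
$E = - \frac{1}{14}$ ($E = \frac{1}{-14} = - \frac{1}{14} \approx -0.071429$)
$c = 10$ ($c = 2 + 8 = 10$)
$z{\left(Y \right)} = \frac{\sqrt{14} \sqrt{Y}}{7}$ ($z{\left(Y \right)} = \sqrt{Y + Y \left(- \frac{1}{14}\right) 10} = \sqrt{Y + - \frac{Y}{14} \cdot 10} = \sqrt{Y - \frac{5 Y}{7}} = \sqrt{\frac{2 Y}{7}} = \frac{\sqrt{14} \sqrt{Y}}{7}$)
$\frac{1}{z{\left(-82 - 272 \right)}} = \frac{1}{\frac{1}{7} \sqrt{14} \sqrt{-82 - 272}} = \frac{1}{\frac{1}{7} \sqrt{14} \sqrt{-354}} = \frac{1}{\frac{1}{7} \sqrt{14} i \sqrt{354}} = \frac{1}{\frac{2}{7} i \sqrt{1239}} = - \frac{i \sqrt{1239}}{354}$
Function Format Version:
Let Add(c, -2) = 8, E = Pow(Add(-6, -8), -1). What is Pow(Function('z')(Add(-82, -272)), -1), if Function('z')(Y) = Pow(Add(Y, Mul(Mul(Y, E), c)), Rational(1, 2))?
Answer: Mul(Rational(-1, 354), I, Pow(1239, Rational(1, 2))) ≈ Mul(-0.099433, I)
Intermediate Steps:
E = Rational(-1, 14) (E = Pow(-14, -1) = Rational(-1, 14) ≈ -0.071429)
c = 10 (c = Add(2, 8) = 10)
Function('z')(Y) = Mul(Rational(1, 7), Pow(14, Rational(1, 2)), Pow(Y, Rational(1, 2))) (Function('z')(Y) = Pow(Add(Y, Mul(Mul(Y, Rational(-1, 14)), 10)), Rational(1, 2)) = Pow(Add(Y, Mul(Mul(Rational(-1, 14), Y), 10)), Rational(1, 2)) = Pow(Add(Y, Mul(Rational(-5, 7), Y)), Rational(1, 2)) = Pow(Mul(Rational(2, 7), Y), Rational(1, 2)) = Mul(Rational(1, 7), Pow(14, Rational(1, 2)), Pow(Y, Rational(1, 2))))
Pow(Function('z')(Add(-82, -272)), -1) = Pow(Mul(Rational(1, 7), Pow(14, Rational(1, 2)), Pow(Add(-82, -272), Rational(1, 2))), -1) = Pow(Mul(Rational(1, 7), Pow(14, Rational(1, 2)), Pow(-354, Rational(1, 2))), -1) = Pow(Mul(Rational(1, 7), Pow(14, Rational(1, 2)), Mul(I, Pow(354, Rational(1, 2)))), -1) = Pow(Mul(Rational(2, 7), I, Pow(1239, Rational(1, 2))), -1) = Mul(Rational(-1, 354), I, Pow(1239, Rational(1, 2)))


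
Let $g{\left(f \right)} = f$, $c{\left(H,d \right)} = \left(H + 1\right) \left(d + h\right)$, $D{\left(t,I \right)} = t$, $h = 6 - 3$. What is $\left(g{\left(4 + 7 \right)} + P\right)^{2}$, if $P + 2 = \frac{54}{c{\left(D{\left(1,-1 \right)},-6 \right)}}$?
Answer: $0$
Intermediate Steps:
$h = 3$
$c{\left(H,d \right)} = \left(1 + H\right) \left(3 + d\right)$ ($c{\left(H,d \right)} = \left(H + 1\right) \left(d + 3\right) = \left(1 + H\right) \left(3 + d\right)$)
$P = -11$ ($P = -2 + \frac{54}{3 - 6 + 3 \cdot 1 + 1 \left(-6\right)} = -2 + \frac{54}{3 - 6 + 3 - 6} = -2 + \frac{54}{-6} = -2 + 54 \left(- \frac{1}{6}\right) = -2 - 9 = -11$)
$\left(g{\left(4 + 7 \right)} + P\right)^{2} = \left(\left(4 + 7\right) - 11\right)^{2} = \left(11 - 11\right)^{2} = 0^{2} = 0$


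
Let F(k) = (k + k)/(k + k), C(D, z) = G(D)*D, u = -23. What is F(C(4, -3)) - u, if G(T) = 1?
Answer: 24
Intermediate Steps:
C(D, z) = D (C(D, z) = 1*D = D)
F(k) = 1 (F(k) = (2*k)/((2*k)) = (2*k)*(1/(2*k)) = 1)
F(C(4, -3)) - u = 1 - 1*(-23) = 1 + 23 = 24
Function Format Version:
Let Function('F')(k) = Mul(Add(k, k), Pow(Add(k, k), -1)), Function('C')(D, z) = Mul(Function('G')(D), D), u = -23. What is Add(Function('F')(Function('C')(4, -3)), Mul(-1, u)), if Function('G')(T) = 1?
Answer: 24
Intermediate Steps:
Function('C')(D, z) = D (Function('C')(D, z) = Mul(1, D) = D)
Function('F')(k) = 1 (Function('F')(k) = Mul(Mul(2, k), Pow(Mul(2, k), -1)) = Mul(Mul(2, k), Mul(Rational(1, 2), Pow(k, -1))) = 1)
Add(Function('F')(Function('C')(4, -3)), Mul(-1, u)) = Add(1, Mul(-1, -23)) = Add(1, 23) = 24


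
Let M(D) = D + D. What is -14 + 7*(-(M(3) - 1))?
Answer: -49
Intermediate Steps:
M(D) = 2*D
-14 + 7*(-(M(3) - 1)) = -14 + 7*(-(2*3 - 1)) = -14 + 7*(-(6 - 1)) = -14 + 7*(-1*5) = -14 + 7*(-5) = -14 - 35 = -49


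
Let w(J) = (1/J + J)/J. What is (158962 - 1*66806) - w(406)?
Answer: 15190461579/164836 ≈ 92155.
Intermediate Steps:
w(J) = (J + 1/J)/J
(158962 - 1*66806) - w(406) = (158962 - 1*66806) - (1 + 406**(-2)) = (158962 - 66806) - (1 + 1/164836) = 92156 - 1*164837/164836 = 92156 - 164837/164836 = 15190461579/164836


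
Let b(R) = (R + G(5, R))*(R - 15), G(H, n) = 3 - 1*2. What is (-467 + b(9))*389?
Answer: -205003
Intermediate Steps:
G(H, n) = 1 (G(H, n) = 3 - 2 = 1)
b(R) = (1 + R)*(-15 + R) (b(R) = (R + 1)*(R - 15) = (1 + R)*(-15 + R))
(-467 + b(9))*389 = (-467 + (-15 + 9**2 - 14*9))*389 = (-467 + (-15 + 81 - 126))*389 = (-467 - 60)*389 = -527*389 = -205003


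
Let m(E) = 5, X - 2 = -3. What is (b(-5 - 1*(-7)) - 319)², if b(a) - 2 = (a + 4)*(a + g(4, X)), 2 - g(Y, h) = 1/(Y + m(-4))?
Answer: 776161/9 ≈ 86240.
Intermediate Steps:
X = -1 (X = 2 - 3 = -1)
g(Y, h) = 2 - 1/(5 + Y) (g(Y, h) = 2 - 1/(Y + 5) = 2 - 1/(5 + Y))
b(a) = 2 + (4 + a)*(17/9 + a) (b(a) = 2 + (a + 4)*(a + (9 + 2*4)/(5 + 4)) = 2 + (4 + a)*(a + (9 + 8)/9) = 2 + (4 + a)*(a + (⅑)*17) = 2 + (4 + a)*(a + 17/9) = 2 + (4 + a)*(17/9 + a))
(b(-5 - 1*(-7)) - 319)² = ((86/9 + (-5 - 1*(-7))² + 53*(-5 - 1*(-7))/9) - 319)² = ((86/9 + (-5 + 7)² + 53*(-5 + 7)/9) - 319)² = ((86/9 + 2² + (53/9)*2) - 319)² = ((86/9 + 4 + 106/9) - 319)² = (76/3 - 319)² = (-881/3)² = 776161/9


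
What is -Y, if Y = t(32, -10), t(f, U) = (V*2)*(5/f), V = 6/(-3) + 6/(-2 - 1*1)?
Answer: 5/4 ≈ 1.2500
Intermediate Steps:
V = -4 (V = 6*(-1/3) + 6/(-2 - 1) = -2 + 6/(-3) = -2 + 6*(-1/3) = -2 - 2 = -4)
t(f, U) = -40/f (t(f, U) = (-4*2)*(5/f) = -40/f)
Y = -5/4 (Y = -40/32 = -40*1/32 = -5/4 ≈ -1.2500)
-Y = -1*(-5/4) = 5/4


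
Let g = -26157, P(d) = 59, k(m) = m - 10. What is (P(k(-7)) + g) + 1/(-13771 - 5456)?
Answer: -501786247/19227 ≈ -26098.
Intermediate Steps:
k(m) = -10 + m
(P(k(-7)) + g) + 1/(-13771 - 5456) = (59 - 26157) + 1/(-13771 - 5456) = -26098 + 1/(-19227) = -26098 - 1/19227 = -501786247/19227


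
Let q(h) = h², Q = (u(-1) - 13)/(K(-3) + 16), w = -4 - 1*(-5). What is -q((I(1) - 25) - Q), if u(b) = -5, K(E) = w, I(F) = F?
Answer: -152100/289 ≈ -526.30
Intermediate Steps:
w = 1 (w = -4 + 5 = 1)
K(E) = 1
Q = -18/17 (Q = (-5 - 13)/(1 + 16) = -18/17 ≈ -1.0588)
-q((I(1) - 25) - Q) = -((1 - 25) - 1*(-18/17))² = -(-24 + 18/17)² = -(-390/17)² = -1*152100/289 = -152100/289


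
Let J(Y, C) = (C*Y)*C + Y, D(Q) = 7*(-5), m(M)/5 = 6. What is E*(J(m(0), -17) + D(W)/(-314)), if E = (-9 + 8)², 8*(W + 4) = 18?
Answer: 2731835/314 ≈ 8700.1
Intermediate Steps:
W = -7/4 (W = -4 + (⅛)*18 = -4 + 9/4 = -7/4 ≈ -1.7500)
m(M) = 30 (m(M) = 5*6 = 30)
D(Q) = -35
J(Y, C) = Y + Y*C² (J(Y, C) = Y*C² + Y = Y + Y*C²)
E = 1 (E = (-1)² = 1)
E*(J(m(0), -17) + D(W)/(-314)) = 1*(30*(1 + (-17)²) - 35/(-314)) = 1*(30*(1 + 289) - 35*(-1/314)) = 1*(30*290 + 35/314) = 1*(8700 + 35/314) = 1*(2731835/314) = 2731835/314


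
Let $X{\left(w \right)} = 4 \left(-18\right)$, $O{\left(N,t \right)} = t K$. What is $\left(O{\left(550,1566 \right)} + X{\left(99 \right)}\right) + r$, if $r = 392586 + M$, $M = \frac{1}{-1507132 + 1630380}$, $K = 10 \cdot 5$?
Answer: $\frac{58026883873}{123248} \approx 4.7081 \cdot 10^{5}$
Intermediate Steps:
$K = 50$
$O{\left(N,t \right)} = 50 t$ ($O{\left(N,t \right)} = t 50 = 50 t$)
$M = \frac{1}{123248} \approx 8.1137 \cdot 10^{-6}$
$X{\left(w \right)} = -72$
$r = \frac{48385439329}{123248}$ ($r = 392586 + \frac{1}{123248} = \frac{48385439329}{123248} \approx 3.9259 \cdot 10^{5}$)
$\left(O{\left(550,1566 \right)} + X{\left(99 \right)}\right) + r = \left(50 \cdot 1566 - 72\right) + \frac{48385439329}{123248} = \left(78300 - 72\right) + \frac{48385439329}{123248} = 78228 + \frac{48385439329}{123248} = \frac{58026883873}{123248}$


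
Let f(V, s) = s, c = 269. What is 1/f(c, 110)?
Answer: 1/110 ≈ 0.0090909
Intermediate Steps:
1/f(c, 110) = 1/110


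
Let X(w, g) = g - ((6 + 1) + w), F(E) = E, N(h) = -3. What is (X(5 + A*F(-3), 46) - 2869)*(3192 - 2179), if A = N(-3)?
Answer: -2880972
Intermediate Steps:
A = -3
X(w, g) = -7 + g - w (X(w, g) = g - (7 + w) = g + (-7 - w) = -7 + g - w)
(X(5 + A*F(-3), 46) - 2869)*(3192 - 2179) = ((-7 + 46 - (5 - 3*(-3))) - 2869)*(3192 - 2179) = ((-7 + 46 - (5 + 9)) - 2869)*1013 = ((-7 + 46 - 1*14) - 2869)*1013 = ((-7 + 46 - 14) - 2869)*1013 = (25 - 2869)*1013 = -2844*1013 = -2880972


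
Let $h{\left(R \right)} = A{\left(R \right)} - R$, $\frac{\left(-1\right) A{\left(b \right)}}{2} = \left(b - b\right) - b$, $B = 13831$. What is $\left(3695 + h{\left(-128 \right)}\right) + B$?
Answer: $17398$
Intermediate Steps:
$A{\left(b \right)} = 2 b$ ($A{\left(b \right)} = - 2 \left(\left(b - b\right) - b\right) = - 2 \left(0 - b\right) = - 2 \left(- b\right) = 2 b$)
$h{\left(R \right)} = R$ ($h{\left(R \right)} = 2 R - R = R$)
$\left(3695 + h{\left(-128 \right)}\right) + B = \left(3695 - 128\right) + 13831 = 3567 + 13831 = 17398$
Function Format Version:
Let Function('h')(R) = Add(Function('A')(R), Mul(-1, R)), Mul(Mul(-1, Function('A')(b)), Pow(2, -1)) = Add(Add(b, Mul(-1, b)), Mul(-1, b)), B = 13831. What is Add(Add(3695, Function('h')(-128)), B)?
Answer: 17398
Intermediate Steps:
Function('A')(b) = Mul(2, b) (Function('A')(b) = Mul(-2, Add(Add(b, Mul(-1, b)), Mul(-1, b))) = Mul(-2, Add(0, Mul(-1, b))) = Mul(-2, Mul(-1, b)) = Mul(2, b))
Function('h')(R) = R (Function('h')(R) = Add(Mul(2, R), Mul(-1, R)) = R)
Add(Add(3695, Function('h')(-128)), B) = Add(Add(3695, -128), 13831) = Add(3567, 13831) = 17398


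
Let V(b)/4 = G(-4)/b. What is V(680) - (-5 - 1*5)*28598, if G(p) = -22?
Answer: 24308289/85 ≈ 2.8598e+5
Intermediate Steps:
V(b) = -88/b (V(b) = 4*(-22/b) = -88/b)
V(680) - (-5 - 1*5)*28598 = -88/680 - (-5 - 1*5)*28598 = -88*1/680 - (-5 - 5)*28598 = -11/85 - (-10)*28598 = -11/85 - 1*(-285980) = -11/85 + 285980 = 24308289/85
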